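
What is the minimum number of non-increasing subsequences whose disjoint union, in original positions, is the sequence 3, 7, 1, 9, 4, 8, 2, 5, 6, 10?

5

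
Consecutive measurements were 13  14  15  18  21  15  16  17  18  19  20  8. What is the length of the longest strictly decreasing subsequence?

3

Let dp[i] be the longest strictly decreasing subsequence ending at i:
i:      1  2  3  4  5  6  7  8  9 10 11 12
a[i]:  13 14 15 18 21 15 16 17 18 19 20  8
dp:     1  1  1  1  1  2  2  2  2  2  2  3
Maximum is 3.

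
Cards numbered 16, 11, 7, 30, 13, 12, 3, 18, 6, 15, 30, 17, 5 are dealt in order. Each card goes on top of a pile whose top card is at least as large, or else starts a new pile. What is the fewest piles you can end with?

4

Place each on the leftmost legal pile:
16 → new pile 1 (tops now [16])
11 → pile 1 (tops now [11])
7 → pile 1 (tops now [7])
30 → new pile 2 (tops now [7, 30])
13 → pile 2 (tops now [7, 13])
12 → pile 2 (tops now [7, 12])
3 → pile 1 (tops now [3, 12])
18 → new pile 3 (tops now [3, 12, 18])
6 → pile 2 (tops now [3, 6, 18])
15 → pile 3 (tops now [3, 6, 15])
30 → new pile 4 (tops now [3, 6, 15, 30])
17 → pile 4 (tops now [3, 6, 15, 17])
5 → pile 2 (tops now [3, 5, 15, 17])
Four piles.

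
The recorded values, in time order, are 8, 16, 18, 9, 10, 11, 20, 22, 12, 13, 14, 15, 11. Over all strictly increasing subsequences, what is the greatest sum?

92

Let S[i] be the best sum of a strictly increasing subsequence ending at i:
i:      1  2  3  4  5  6  7  8  9 10 11 12 13
a[i]:   8 16 18  9 10 11 20 22 12 13 14 15 11
S:      8 24 42 17 27 38 62 84 50 63 77 92 38
Maximum is 92 (e.g. 8 + 9 + 10 + 11 + 12 + 13 + 14 + 15).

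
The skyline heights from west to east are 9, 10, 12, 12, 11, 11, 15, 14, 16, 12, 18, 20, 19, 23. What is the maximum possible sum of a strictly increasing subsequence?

Let S[i] be the best sum of a strictly increasing subsequence ending at i:
i:       1   2   3   4   5   6   7   8   9  10  11  12  13  14
a[i]:    9  10  12  12  11  11  15  14  16  12  18  20  19  23
S:       9  19  31  31  30  30  46  45  62  42  80 100  99 123
Maximum is 123 (e.g. 9 + 10 + 12 + 15 + 16 + 18 + 20 + 23).

123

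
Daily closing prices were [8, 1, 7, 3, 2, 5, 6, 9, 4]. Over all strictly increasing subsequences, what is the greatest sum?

24

Let S[i] be the best sum of a strictly increasing subsequence ending at i:
i:      1  2  3  4  5  6  7  8  9
a[i]:   8  1  7  3  2  5  6  9  4
S:      8  1  8  4  3  9 15 24  8
Maximum is 24 (e.g. 1 + 3 + 5 + 6 + 9).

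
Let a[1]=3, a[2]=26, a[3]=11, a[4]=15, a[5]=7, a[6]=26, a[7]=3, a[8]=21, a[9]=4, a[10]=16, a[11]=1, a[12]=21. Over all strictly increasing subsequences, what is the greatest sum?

Let S[i] be the best sum of a strictly increasing subsequence ending at i:
i:      1  2  3  4  5  6  7  8  9 10 11 12
a[i]:   3 26 11 15  7 26  3 21  4 16  1 21
S:      3 29 14 29 10 55  3 50  7 45  1 66
Maximum is 66 (e.g. 3 + 11 + 15 + 16 + 21).

66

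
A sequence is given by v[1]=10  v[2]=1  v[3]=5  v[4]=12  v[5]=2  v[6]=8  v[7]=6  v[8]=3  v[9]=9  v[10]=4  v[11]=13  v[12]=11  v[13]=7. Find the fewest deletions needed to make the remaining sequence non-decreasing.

8

Fewest deletions = n − (longest non-decreasing subsequence).
Patience tails:
10 → extends → [10]
1 → replaces 10 → [1]
5 → extends → [1, 5]
12 → extends → [1, 5, 12]
2 → replaces 5 → [1, 2, 12]
8 → replaces 12 → [1, 2, 8]
6 → replaces 8 → [1, 2, 6]
3 → replaces 6 → [1, 2, 3]
9 → extends → [1, 2, 3, 9]
4 → replaces 9 → [1, 2, 3, 4]
13 → extends → [1, 2, 3, 4, 13]
11 → replaces 13 → [1, 2, 3, 4, 11]
7 → replaces 11 → [1, 2, 3, 4, 7]
Longest non-decreasing subsequence has length 5, so deletions = 13 − 5 = 8.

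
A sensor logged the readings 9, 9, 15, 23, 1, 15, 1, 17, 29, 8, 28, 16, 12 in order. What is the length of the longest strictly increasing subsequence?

Track the smallest tail for each achievable length (strict):
9 → extends → [9]
9 → already a tail → [9]
15 → extends → [9, 15]
23 → extends → [9, 15, 23]
1 → replaces 9 → [1, 15, 23]
15 → already a tail → [1, 15, 23]
1 → already a tail → [1, 15, 23]
17 → replaces 23 → [1, 15, 17]
29 → extends → [1, 15, 17, 29]
8 → replaces 15 → [1, 8, 17, 29]
28 → replaces 29 → [1, 8, 17, 28]
16 → replaces 17 → [1, 8, 16, 28]
12 → replaces 16 → [1, 8, 12, 28]
Four tails, so the longest strictly increasing subsequence has length 4 (e.g. 9, 15, 23, 29).

4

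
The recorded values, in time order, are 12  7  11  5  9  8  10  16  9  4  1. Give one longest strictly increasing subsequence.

Patience tails give the LIS length; then backtrack through the dp parents:
12 → extends → [12]
7 → replaces 12 → [7]
11 → extends → [7, 11]
5 → replaces 7 → [5, 11]
9 → replaces 11 → [5, 9]
8 → replaces 9 → [5, 8]
10 → extends → [5, 8, 10]
16 → extends → [5, 8, 10, 16]
9 → replaces 10 → [5, 8, 9, 16]
4 → replaces 5 → [4, 8, 9, 16]
1 → replaces 4 → [1, 8, 9, 16]
Length 4; one witness is 7, 9, 10, 16.

7, 9, 10, 16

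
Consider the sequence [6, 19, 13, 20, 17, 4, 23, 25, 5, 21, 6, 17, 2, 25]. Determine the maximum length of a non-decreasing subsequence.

6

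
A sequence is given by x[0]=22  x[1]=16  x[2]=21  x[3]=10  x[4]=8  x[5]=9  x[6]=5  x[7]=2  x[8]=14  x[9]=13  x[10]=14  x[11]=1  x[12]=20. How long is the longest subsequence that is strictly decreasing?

7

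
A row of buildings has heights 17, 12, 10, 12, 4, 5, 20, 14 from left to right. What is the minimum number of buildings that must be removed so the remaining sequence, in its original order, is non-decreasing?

5

Fewest deletions = n − (longest non-decreasing subsequence).
Patience tails:
17 → extends → [17]
12 → replaces 17 → [12]
10 → replaces 12 → [10]
12 → extends → [10, 12]
4 → replaces 10 → [4, 12]
5 → replaces 12 → [4, 5]
20 → extends → [4, 5, 20]
14 → replaces 20 → [4, 5, 14]
Longest non-decreasing subsequence has length 3, so deletions = 8 − 3 = 5.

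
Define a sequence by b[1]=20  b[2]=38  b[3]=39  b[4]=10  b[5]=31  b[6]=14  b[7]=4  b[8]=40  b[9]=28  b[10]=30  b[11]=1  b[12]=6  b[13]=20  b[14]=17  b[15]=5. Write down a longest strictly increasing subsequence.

20, 38, 39, 40

Patience tails give the LIS length; then backtrack through the dp parents:
20 → extends → [20]
38 → extends → [20, 38]
39 → extends → [20, 38, 39]
10 → replaces 20 → [10, 38, 39]
31 → replaces 38 → [10, 31, 39]
14 → replaces 31 → [10, 14, 39]
4 → replaces 10 → [4, 14, 39]
40 → extends → [4, 14, 39, 40]
28 → replaces 39 → [4, 14, 28, 40]
30 → replaces 40 → [4, 14, 28, 30]
1 → replaces 4 → [1, 14, 28, 30]
6 → replaces 14 → [1, 6, 28, 30]
20 → replaces 28 → [1, 6, 20, 30]
17 → replaces 20 → [1, 6, 17, 30]
5 → replaces 6 → [1, 5, 17, 30]
Length 4; one witness is 20, 38, 39, 40.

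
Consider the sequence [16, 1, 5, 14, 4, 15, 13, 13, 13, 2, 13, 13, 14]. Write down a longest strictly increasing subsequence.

Patience tails give the LIS length; then backtrack through the dp parents:
16 → extends → [16]
1 → replaces 16 → [1]
5 → extends → [1, 5]
14 → extends → [1, 5, 14]
4 → replaces 5 → [1, 4, 14]
15 → extends → [1, 4, 14, 15]
13 → replaces 14 → [1, 4, 13, 15]
13 → already a tail → [1, 4, 13, 15]
13 → already a tail → [1, 4, 13, 15]
2 → replaces 4 → [1, 2, 13, 15]
13 → already a tail → [1, 2, 13, 15]
13 → already a tail → [1, 2, 13, 15]
14 → replaces 15 → [1, 2, 13, 14]
Length 4; one witness is 1, 5, 14, 15.

1, 5, 14, 15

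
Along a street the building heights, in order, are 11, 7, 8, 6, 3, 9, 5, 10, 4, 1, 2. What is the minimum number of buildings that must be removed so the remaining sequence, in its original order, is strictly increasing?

Fewest deletions = n − (longest strictly increasing subsequence).
Patience tails:
11 → extends → [11]
7 → replaces 11 → [7]
8 → extends → [7, 8]
6 → replaces 7 → [6, 8]
3 → replaces 6 → [3, 8]
9 → extends → [3, 8, 9]
5 → replaces 8 → [3, 5, 9]
10 → extends → [3, 5, 9, 10]
4 → replaces 5 → [3, 4, 9, 10]
1 → replaces 3 → [1, 4, 9, 10]
2 → replaces 4 → [1, 2, 9, 10]
Longest strictly increasing subsequence has length 4, so deletions = 11 − 4 = 7.

7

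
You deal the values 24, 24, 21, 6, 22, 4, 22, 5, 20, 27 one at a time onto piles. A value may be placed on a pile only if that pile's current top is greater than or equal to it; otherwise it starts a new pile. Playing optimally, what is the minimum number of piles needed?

4

Place each on the leftmost legal pile:
24 → new pile 1 (tops now [24])
24 → pile 1 (tops now [24])
21 → pile 1 (tops now [21])
6 → pile 1 (tops now [6])
22 → new pile 2 (tops now [6, 22])
4 → pile 1 (tops now [4, 22])
22 → pile 2 (tops now [4, 22])
5 → pile 2 (tops now [4, 5])
20 → new pile 3 (tops now [4, 5, 20])
27 → new pile 4 (tops now [4, 5, 20, 27])
Four piles.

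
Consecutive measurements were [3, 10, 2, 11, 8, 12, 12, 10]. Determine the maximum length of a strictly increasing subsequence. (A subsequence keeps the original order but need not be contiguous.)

4

Let dp[i] be the length of the longest such subsequence ending at index i:
i:      1  2  3  4  5  6  7  8
a[i]:   3 10  2 11  8 12 12 10
dp:     1  2  1  3  2  4  4  3
Maximum dp value is 4.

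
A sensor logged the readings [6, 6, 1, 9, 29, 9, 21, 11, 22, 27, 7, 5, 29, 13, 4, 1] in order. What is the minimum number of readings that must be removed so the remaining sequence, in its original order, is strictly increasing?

10

Fewest deletions = n − (longest strictly increasing subsequence).
Patience tails:
6 → extends → [6]
6 → already a tail → [6]
1 → replaces 6 → [1]
9 → extends → [1, 9]
29 → extends → [1, 9, 29]
9 → already a tail → [1, 9, 29]
21 → replaces 29 → [1, 9, 21]
11 → replaces 21 → [1, 9, 11]
22 → extends → [1, 9, 11, 22]
27 → extends → [1, 9, 11, 22, 27]
7 → replaces 9 → [1, 7, 11, 22, 27]
5 → replaces 7 → [1, 5, 11, 22, 27]
29 → extends → [1, 5, 11, 22, 27, 29]
13 → replaces 22 → [1, 5, 11, 13, 27, 29]
4 → replaces 5 → [1, 4, 11, 13, 27, 29]
1 → already a tail → [1, 4, 11, 13, 27, 29]
Longest strictly increasing subsequence has length 6, so deletions = 16 − 6 = 10.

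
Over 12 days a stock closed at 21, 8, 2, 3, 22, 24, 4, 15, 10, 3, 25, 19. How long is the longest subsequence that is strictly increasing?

Track the smallest tail for each achievable length (strict):
21 → extends → [21]
8 → replaces 21 → [8]
2 → replaces 8 → [2]
3 → extends → [2, 3]
22 → extends → [2, 3, 22]
24 → extends → [2, 3, 22, 24]
4 → replaces 22 → [2, 3, 4, 24]
15 → replaces 24 → [2, 3, 4, 15]
10 → replaces 15 → [2, 3, 4, 10]
3 → already a tail → [2, 3, 4, 10]
25 → extends → [2, 3, 4, 10, 25]
19 → replaces 25 → [2, 3, 4, 10, 19]
Five tails, so the longest strictly increasing subsequence has length 5 (e.g. 2, 3, 22, 24, 25).

5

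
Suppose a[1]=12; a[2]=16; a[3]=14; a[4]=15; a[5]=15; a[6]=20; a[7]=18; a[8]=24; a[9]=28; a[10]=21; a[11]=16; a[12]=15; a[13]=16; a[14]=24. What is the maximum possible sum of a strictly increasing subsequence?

113

Let S[i] be the best sum of a strictly increasing subsequence ending at i:
i:       1   2   3   4   5   6   7   8   9  10  11  12  13  14
a[i]:   12  16  14  15  15  20  18  24  28  21  16  15  16  24
S:      12  28  26  41  41  61  59  85 113  82  57  41  57 106
Maximum is 113 (e.g. 12 + 14 + 15 + 20 + 24 + 28).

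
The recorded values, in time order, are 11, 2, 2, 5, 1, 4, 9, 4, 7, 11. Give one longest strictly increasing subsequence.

Patience tails give the LIS length; then backtrack through the dp parents:
11 → extends → [11]
2 → replaces 11 → [2]
2 → already a tail → [2]
5 → extends → [2, 5]
1 → replaces 2 → [1, 5]
4 → replaces 5 → [1, 4]
9 → extends → [1, 4, 9]
4 → already a tail → [1, 4, 9]
7 → replaces 9 → [1, 4, 7]
11 → extends → [1, 4, 7, 11]
Length 4; one witness is 2, 5, 9, 11.

2, 5, 9, 11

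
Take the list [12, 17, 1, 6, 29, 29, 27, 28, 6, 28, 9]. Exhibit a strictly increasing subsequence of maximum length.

12, 17, 27, 28

Patience tails give the LIS length; then backtrack through the dp parents:
12 → extends → [12]
17 → extends → [12, 17]
1 → replaces 12 → [1, 17]
6 → replaces 17 → [1, 6]
29 → extends → [1, 6, 29]
29 → already a tail → [1, 6, 29]
27 → replaces 29 → [1, 6, 27]
28 → extends → [1, 6, 27, 28]
6 → already a tail → [1, 6, 27, 28]
28 → already a tail → [1, 6, 27, 28]
9 → replaces 27 → [1, 6, 9, 28]
Length 4; one witness is 12, 17, 27, 28.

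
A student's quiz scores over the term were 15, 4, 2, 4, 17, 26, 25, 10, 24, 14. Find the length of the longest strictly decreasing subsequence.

4

Let dp[i] be the longest strictly decreasing subsequence ending at i:
i:      1  2  3  4  5  6  7  8  9 10
a[i]:  15  4  2  4 17 26 25 10 24 14
dp:     1  2  3  2  1  1  2  3  3  4
Maximum is 4.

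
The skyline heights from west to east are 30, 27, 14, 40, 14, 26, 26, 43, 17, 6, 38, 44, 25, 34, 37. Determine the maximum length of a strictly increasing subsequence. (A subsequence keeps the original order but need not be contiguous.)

5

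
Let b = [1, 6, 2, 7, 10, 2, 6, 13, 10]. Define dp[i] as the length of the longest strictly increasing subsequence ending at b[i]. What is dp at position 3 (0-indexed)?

dp[i] = 1 + max{dp[j] : j<i, b[j]<b[i]} (or 1 if no such j):
i:      0  1  2  3  4  5  6  7  8
b[i]:   1  6  2  7 10  2  6 13 10
dp:     1  2  2  3  4  2  3  5  4
At index 3 the value is 3.

3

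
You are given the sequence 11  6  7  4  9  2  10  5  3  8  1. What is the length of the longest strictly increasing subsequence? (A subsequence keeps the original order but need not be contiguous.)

Let dp[i] be the length of the longest such subsequence ending at index i:
i:      1  2  3  4  5  6  7  8  9 10 11
a[i]:  11  6  7  4  9  2 10  5  3  8  1
dp:     1  1  2  1  3  1  4  2  2  3  1
Maximum dp value is 4.

4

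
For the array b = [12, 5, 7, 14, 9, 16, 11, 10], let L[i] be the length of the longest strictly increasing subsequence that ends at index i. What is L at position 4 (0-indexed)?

dp[i] = 1 + max{dp[j] : j<i, b[j]<b[i]} (or 1 if no such j):
i:      0  1  2  3  4  5  6  7
b[i]:  12  5  7 14  9 16 11 10
dp:     1  1  2  3  3  4  4  4
At index 4 the value is 3.

3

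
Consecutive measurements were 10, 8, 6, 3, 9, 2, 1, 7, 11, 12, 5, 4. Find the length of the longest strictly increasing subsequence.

4

Track the smallest tail for each achievable length (strict):
10 → extends → [10]
8 → replaces 10 → [8]
6 → replaces 8 → [6]
3 → replaces 6 → [3]
9 → extends → [3, 9]
2 → replaces 3 → [2, 9]
1 → replaces 2 → [1, 9]
7 → replaces 9 → [1, 7]
11 → extends → [1, 7, 11]
12 → extends → [1, 7, 11, 12]
5 → replaces 7 → [1, 5, 11, 12]
4 → replaces 5 → [1, 4, 11, 12]
Four tails, so the longest strictly increasing subsequence has length 4 (e.g. 8, 9, 11, 12).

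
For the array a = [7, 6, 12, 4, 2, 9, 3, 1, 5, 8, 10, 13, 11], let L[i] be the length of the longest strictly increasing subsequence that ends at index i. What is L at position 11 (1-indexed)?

5

dp[i] = 1 + max{dp[j] : j<i, a[j]<a[i]} (or 1 if no such j):
i:      1  2  3  4  5  6  7  8  9 10 11 12 13
a[i]:   7  6 12  4  2  9  3  1  5  8 10 13 11
dp:     1  1  2  1  1  2  2  1  3  4  5  6  6
At index 11 the value is 5.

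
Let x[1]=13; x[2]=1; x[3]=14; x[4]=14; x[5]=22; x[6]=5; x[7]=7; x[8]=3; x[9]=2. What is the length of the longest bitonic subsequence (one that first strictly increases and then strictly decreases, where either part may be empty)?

inc[i] = longest strictly increasing subsequence ending at i; dec[i] = longest strictly decreasing subsequence starting at i:
i:      1  2  3  4  5  6  7  8  9
x[i]:  13  1 14 14 22  5  7  3  2
inc:    1  1  2  2  3  2  3  2  2
dec:    4  1  4  4  4  3  3  2  1
Best peak at i=5 (value 22): inc=3, dec=4, length 3+4−1 = 6.

6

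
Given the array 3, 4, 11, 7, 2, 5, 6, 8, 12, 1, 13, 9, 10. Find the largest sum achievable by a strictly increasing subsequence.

Let S[i] be the best sum of a strictly increasing subsequence ending at i:
i:      1  2  3  4  5  6  7  8  9 10 11 12 13
a[i]:   3  4 11  7  2  5  6  8 12  1 13  9 10
S:      3  7 18 14  2 12 18 26 38  1 51 35 45
Maximum is 51 (e.g. 3 + 4 + 5 + 6 + 8 + 12 + 13).

51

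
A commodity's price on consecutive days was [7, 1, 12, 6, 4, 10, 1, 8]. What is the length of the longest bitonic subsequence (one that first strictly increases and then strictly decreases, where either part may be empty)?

5

inc[i] = longest strictly increasing subsequence ending at i; dec[i] = longest strictly decreasing subsequence starting at i:
i:      1  2  3  4  5  6  7  8
a[i]:   7  1 12  6  4 10  1  8
inc:    1  1  2  2  2  3  1  3
dec:    4  1  4  3  2  2  1  1
Best peak at i=3 (value 12): inc=2, dec=4, length 2+4−1 = 5.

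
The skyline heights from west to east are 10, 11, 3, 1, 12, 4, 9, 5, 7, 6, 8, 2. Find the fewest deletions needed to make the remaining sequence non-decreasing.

7

Fewest deletions = n − (longest non-decreasing subsequence).
i:      1  2  3  4  5  6  7  8  9 10 11 12
a[i]:  10 11  3  1 12  4  9  5  7  6  8  2
dp:     1  2  1  1  3  2  3  3  4  4  5  2
max dp = 5, so deletions = 12 − 5 = 7.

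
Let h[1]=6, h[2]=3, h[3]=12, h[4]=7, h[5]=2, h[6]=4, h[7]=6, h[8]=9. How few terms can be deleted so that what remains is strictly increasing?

Fewest deletions = n − (longest strictly increasing subsequence).
i:      1  2  3  4  5  6  7  8
h[i]:   6  3 12  7  2  4  6  9
dp:     1  1  2  2  1  2  3  4
max dp = 4, so deletions = 8 − 4 = 4.

4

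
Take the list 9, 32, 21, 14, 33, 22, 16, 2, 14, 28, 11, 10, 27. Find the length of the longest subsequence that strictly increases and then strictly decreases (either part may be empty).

8

inc[i] = longest strictly increasing subsequence ending at i; dec[i] = longest strictly decreasing subsequence starting at i:
i:      1  2  3  4  5  6  7  8  9 10 11 12 13
a[i]:   9 32 21 14 33 22 16  2 14 28 11 10 27
inc:    1  2  2  2  3  3  3  1  2  4  2  2  4
dec:    2  6  5  3  6  5  4  1  3  3  2  1  1
Best peak at i=5 (value 33): inc=3, dec=6, length 3+6−1 = 8.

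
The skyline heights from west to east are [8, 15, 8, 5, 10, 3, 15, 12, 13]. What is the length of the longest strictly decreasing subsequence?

Negate each value so 'decreasing' becomes 'increasing', then run patience tails on the negated sequence:
-8 → extends → [-8]
-15 → replaces -8 → [-15]
-8 → extends → [-15, -8]
-5 → extends → [-15, -8, -5]
-10 → replaces -8 → [-15, -10, -5]
-3 → extends → [-15, -10, -5, -3]
-15 → already a tail → [-15, -10, -5, -3]
-12 → replaces -10 → [-15, -12, -5, -3]
-13 → replaces -12 → [-15, -13, -5, -3]
Four tails, so the longest strictly decreasing subsequence of the original has length 4.

4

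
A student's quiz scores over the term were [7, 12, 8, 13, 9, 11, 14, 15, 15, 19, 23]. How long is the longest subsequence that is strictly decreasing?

Let dp[i] be the longest strictly decreasing subsequence ending at i:
i:      1  2  3  4  5  6  7  8  9 10 11
a[i]:   7 12  8 13  9 11 14 15 15 19 23
dp:     1  1  2  1  2  2  1  1  1  1  1
Maximum is 2.

2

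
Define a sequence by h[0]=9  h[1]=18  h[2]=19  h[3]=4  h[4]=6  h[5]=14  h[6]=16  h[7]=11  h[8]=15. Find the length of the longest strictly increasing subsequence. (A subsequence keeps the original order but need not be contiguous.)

Track the smallest tail for each achievable length (strict):
9 → extends → [9]
18 → extends → [9, 18]
19 → extends → [9, 18, 19]
4 → replaces 9 → [4, 18, 19]
6 → replaces 18 → [4, 6, 19]
14 → replaces 19 → [4, 6, 14]
16 → extends → [4, 6, 14, 16]
11 → replaces 14 → [4, 6, 11, 16]
15 → replaces 16 → [4, 6, 11, 15]
Four tails, so the longest strictly increasing subsequence has length 4 (e.g. 4, 6, 14, 16).

4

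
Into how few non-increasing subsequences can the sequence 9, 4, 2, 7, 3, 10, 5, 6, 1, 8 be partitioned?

Place each on the leftmost legal pile:
9 → new pile 1 (tops now [9])
4 → pile 1 (tops now [4])
2 → pile 1 (tops now [2])
7 → new pile 2 (tops now [2, 7])
3 → pile 2 (tops now [2, 3])
10 → new pile 3 (tops now [2, 3, 10])
5 → pile 3 (tops now [2, 3, 5])
6 → new pile 4 (tops now [2, 3, 5, 6])
1 → pile 1 (tops now [1, 3, 5, 6])
8 → new pile 5 (tops now [1, 3, 5, 6, 8])
Five piles.

5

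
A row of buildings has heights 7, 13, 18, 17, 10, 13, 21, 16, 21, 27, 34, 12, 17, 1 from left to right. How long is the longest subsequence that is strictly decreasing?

5

Negate each value so 'decreasing' becomes 'increasing', then run patience tails on the negated sequence:
-7 → extends → [-7]
-13 → replaces -7 → [-13]
-18 → replaces -13 → [-18]
-17 → extends → [-18, -17]
-10 → extends → [-18, -17, -10]
-13 → replaces -10 → [-18, -17, -13]
-21 → replaces -18 → [-21, -17, -13]
-16 → replaces -13 → [-21, -17, -16]
-21 → already a tail → [-21, -17, -16]
-27 → replaces -21 → [-27, -17, -16]
-34 → replaces -27 → [-34, -17, -16]
-12 → extends → [-34, -17, -16, -12]
-17 → already a tail → [-34, -17, -16, -12]
-1 → extends → [-34, -17, -16, -12, -1]
Five tails, so the longest strictly decreasing subsequence of the original has length 5.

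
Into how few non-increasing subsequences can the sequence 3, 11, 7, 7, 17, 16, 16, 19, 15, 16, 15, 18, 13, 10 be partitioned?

5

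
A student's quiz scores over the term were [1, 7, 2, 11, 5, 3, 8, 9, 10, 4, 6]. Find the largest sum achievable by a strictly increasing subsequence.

35

Let S[i] be the best sum of a strictly increasing subsequence ending at i:
i:      1  2  3  4  5  6  7  8  9 10 11
a[i]:   1  7  2 11  5  3  8  9 10  4  6
S:      1  8  3 19  8  6 16 25 35 10 16
Maximum is 35 (e.g. 1 + 2 + 5 + 8 + 9 + 10).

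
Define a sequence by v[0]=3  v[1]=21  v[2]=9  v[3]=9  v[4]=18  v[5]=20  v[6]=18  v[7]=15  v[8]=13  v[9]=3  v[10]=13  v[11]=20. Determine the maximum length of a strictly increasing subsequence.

Let dp[i] be the length of the longest such subsequence ending at index i:
i:      0  1  2  3  4  5  6  7  8  9 10 11
v[i]:   3 21  9  9 18 20 18 15 13  3 13 20
dp:     1  2  2  2  3  4  3  3  3  1  3  4
Maximum dp value is 4.

4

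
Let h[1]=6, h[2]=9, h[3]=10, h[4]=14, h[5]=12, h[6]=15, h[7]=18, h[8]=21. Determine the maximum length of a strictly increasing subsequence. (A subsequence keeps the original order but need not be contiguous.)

7

Let dp[i] be the length of the longest such subsequence ending at index i:
i:      1  2  3  4  5  6  7  8
h[i]:   6  9 10 14 12 15 18 21
dp:     1  2  3  4  4  5  6  7
Maximum dp value is 7.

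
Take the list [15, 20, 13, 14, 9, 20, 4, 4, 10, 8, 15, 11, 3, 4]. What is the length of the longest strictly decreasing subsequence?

5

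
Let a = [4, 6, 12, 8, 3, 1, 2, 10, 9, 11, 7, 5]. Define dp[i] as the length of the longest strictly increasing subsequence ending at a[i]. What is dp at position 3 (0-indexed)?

3

dp[i] = 1 + max{dp[j] : j<i, a[j]<a[i]} (or 1 if no such j):
i:      0  1  2  3  4  5  6  7  8  9 10 11
a[i]:   4  6 12  8  3  1  2 10  9 11  7  5
dp:     1  2  3  3  1  1  2  4  4  5  3  3
At index 3 the value is 3.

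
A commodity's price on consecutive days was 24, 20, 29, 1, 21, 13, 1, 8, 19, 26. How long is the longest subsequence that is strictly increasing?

Let dp[i] be the length of the longest such subsequence ending at index i:
i:      1  2  3  4  5  6  7  8  9 10
a[i]:  24 20 29  1 21 13  1  8 19 26
dp:     1  1  2  1  2  2  1  2  3  4
Maximum dp value is 4.

4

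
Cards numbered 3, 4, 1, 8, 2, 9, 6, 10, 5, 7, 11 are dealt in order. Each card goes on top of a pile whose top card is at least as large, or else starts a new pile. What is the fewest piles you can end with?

6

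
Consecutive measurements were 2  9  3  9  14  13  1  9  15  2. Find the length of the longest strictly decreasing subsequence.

Negate each value so 'decreasing' becomes 'increasing', then run patience tails on the negated sequence:
-2 → extends → [-2]
-9 → replaces -2 → [-9]
-3 → extends → [-9, -3]
-9 → already a tail → [-9, -3]
-14 → replaces -9 → [-14, -3]
-13 → replaces -3 → [-14, -13]
-1 → extends → [-14, -13, -1]
-9 → replaces -1 → [-14, -13, -9]
-15 → replaces -14 → [-15, -13, -9]
-2 → extends → [-15, -13, -9, -2]
Four tails, so the longest strictly decreasing subsequence of the original has length 4.

4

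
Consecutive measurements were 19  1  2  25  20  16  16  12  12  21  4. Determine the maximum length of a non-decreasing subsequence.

Track the smallest tail for each achievable length (allowing ties):
19 → extends → [19]
1 → replaces 19 → [1]
2 → extends → [1, 2]
25 → extends → [1, 2, 25]
20 → replaces 25 → [1, 2, 20]
16 → replaces 20 → [1, 2, 16]
16 → extends → [1, 2, 16, 16]
12 → replaces 16 → [1, 2, 12, 16]
12 → replaces 16 → [1, 2, 12, 12]
21 → extends → [1, 2, 12, 12, 21]
4 → replaces 12 → [1, 2, 4, 12, 21]
Five tails, so the longest non-decreasing subsequence has length 5 (e.g. 1, 2, 16, 16, 21).

5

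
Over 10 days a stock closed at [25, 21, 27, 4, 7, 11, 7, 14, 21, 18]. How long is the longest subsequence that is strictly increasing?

5

Track the smallest tail for each achievable length (strict):
25 → extends → [25]
21 → replaces 25 → [21]
27 → extends → [21, 27]
4 → replaces 21 → [4, 27]
7 → replaces 27 → [4, 7]
11 → extends → [4, 7, 11]
7 → already a tail → [4, 7, 11]
14 → extends → [4, 7, 11, 14]
21 → extends → [4, 7, 11, 14, 21]
18 → replaces 21 → [4, 7, 11, 14, 18]
Five tails, so the longest strictly increasing subsequence has length 5 (e.g. 4, 7, 11, 14, 21).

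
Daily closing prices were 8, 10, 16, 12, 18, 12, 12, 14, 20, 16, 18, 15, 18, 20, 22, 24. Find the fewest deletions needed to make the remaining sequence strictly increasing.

Fewest deletions = n − (longest strictly increasing subsequence).
Patience tails:
8 → extends → [8]
10 → extends → [8, 10]
16 → extends → [8, 10, 16]
12 → replaces 16 → [8, 10, 12]
18 → extends → [8, 10, 12, 18]
12 → already a tail → [8, 10, 12, 18]
12 → already a tail → [8, 10, 12, 18]
14 → replaces 18 → [8, 10, 12, 14]
20 → extends → [8, 10, 12, 14, 20]
16 → replaces 20 → [8, 10, 12, 14, 16]
18 → extends → [8, 10, 12, 14, 16, 18]
15 → replaces 16 → [8, 10, 12, 14, 15, 18]
18 → already a tail → [8, 10, 12, 14, 15, 18]
20 → extends → [8, 10, 12, 14, 15, 18, 20]
22 → extends → [8, 10, 12, 14, 15, 18, 20, 22]
24 → extends → [8, 10, 12, 14, 15, 18, 20, 22, 24]
Longest strictly increasing subsequence has length 9, so deletions = 16 − 9 = 7.

7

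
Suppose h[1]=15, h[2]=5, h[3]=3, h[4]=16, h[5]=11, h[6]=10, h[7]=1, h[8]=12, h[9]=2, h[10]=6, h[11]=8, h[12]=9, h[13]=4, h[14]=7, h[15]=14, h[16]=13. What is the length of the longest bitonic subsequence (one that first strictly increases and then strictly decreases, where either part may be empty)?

inc[i] = longest strictly increasing subsequence ending at i; dec[i] = longest strictly decreasing subsequence starting at i:
i:      1  2  3  4  5  6  7  8  9 10 11 12 13 14 15 16
h[i]:  15  5  3 16 11 10  1 12  2  6  8  9  4  7 14 13
inc:    1  1  1  2  2  2  1  3  2  3  4  5  3  4  6  6
dec:    5  3  2  5  4  3  1  3  1  2  2  2  1  1  2  1
Best peak at i=15 (value 14): inc=6, dec=2, length 6+2−1 = 7.

7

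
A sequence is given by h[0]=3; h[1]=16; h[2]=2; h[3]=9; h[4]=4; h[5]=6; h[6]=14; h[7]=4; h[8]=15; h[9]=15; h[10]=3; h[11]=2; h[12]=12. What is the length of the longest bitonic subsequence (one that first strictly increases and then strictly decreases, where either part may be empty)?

inc[i] = longest strictly increasing subsequence ending at i; dec[i] = longest strictly decreasing subsequence starting at i:
i:      0  1  2  3  4  5  6  7  8  9 10 11 12
h[i]:   3 16  2  9  4  6 14  4 15 15  3  2 12
inc:    1  2  1  2  2  3  4  2  5  5  2  1  4
dec:    2  6  1  5  3  4  4  3  3  3  2  1  1
Best peak at i=1 (value 16): inc=2, dec=6, length 2+6−1 = 7.

7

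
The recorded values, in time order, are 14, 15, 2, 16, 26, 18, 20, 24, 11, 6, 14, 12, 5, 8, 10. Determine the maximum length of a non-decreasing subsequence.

Let dp[i] be the length of the longest such subsequence ending at index i:
i:      1  2  3  4  5  6  7  8  9 10 11 12 13 14 15
a[i]:  14 15  2 16 26 18 20 24 11  6 14 12  5  8 10
dp:     1  2  1  3  4  4  5  6  2  2  3  3  2  3  4
Maximum dp value is 6.

6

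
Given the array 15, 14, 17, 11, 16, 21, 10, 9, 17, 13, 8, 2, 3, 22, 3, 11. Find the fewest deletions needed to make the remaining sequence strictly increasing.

Fewest deletions = n − (longest strictly increasing subsequence).
Patience tails:
15 → extends → [15]
14 → replaces 15 → [14]
17 → extends → [14, 17]
11 → replaces 14 → [11, 17]
16 → replaces 17 → [11, 16]
21 → extends → [11, 16, 21]
10 → replaces 11 → [10, 16, 21]
9 → replaces 10 → [9, 16, 21]
17 → replaces 21 → [9, 16, 17]
13 → replaces 16 → [9, 13, 17]
8 → replaces 9 → [8, 13, 17]
2 → replaces 8 → [2, 13, 17]
3 → replaces 13 → [2, 3, 17]
22 → extends → [2, 3, 17, 22]
3 → already a tail → [2, 3, 17, 22]
11 → replaces 17 → [2, 3, 11, 22]
Longest strictly increasing subsequence has length 4, so deletions = 16 − 4 = 12.

12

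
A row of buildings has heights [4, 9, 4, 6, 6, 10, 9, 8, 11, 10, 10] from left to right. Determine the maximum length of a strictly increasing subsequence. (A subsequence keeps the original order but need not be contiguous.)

Track the smallest tail for each achievable length (strict):
4 → extends → [4]
9 → extends → [4, 9]
4 → already a tail → [4, 9]
6 → replaces 9 → [4, 6]
6 → already a tail → [4, 6]
10 → extends → [4, 6, 10]
9 → replaces 10 → [4, 6, 9]
8 → replaces 9 → [4, 6, 8]
11 → extends → [4, 6, 8, 11]
10 → replaces 11 → [4, 6, 8, 10]
10 → already a tail → [4, 6, 8, 10]
Four tails, so the longest strictly increasing subsequence has length 4 (e.g. 4, 9, 10, 11).

4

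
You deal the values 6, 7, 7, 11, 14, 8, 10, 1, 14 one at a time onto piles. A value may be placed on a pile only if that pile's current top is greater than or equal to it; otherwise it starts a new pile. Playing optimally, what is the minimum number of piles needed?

Place each on the leftmost legal pile:
6 → new pile 1 (tops now [6])
7 → new pile 2 (tops now [6, 7])
7 → pile 2 (tops now [6, 7])
11 → new pile 3 (tops now [6, 7, 11])
14 → new pile 4 (tops now [6, 7, 11, 14])
8 → pile 3 (tops now [6, 7, 8, 14])
10 → pile 4 (tops now [6, 7, 8, 10])
1 → pile 1 (tops now [1, 7, 8, 10])
14 → new pile 5 (tops now [1, 7, 8, 10, 14])
Five piles.

5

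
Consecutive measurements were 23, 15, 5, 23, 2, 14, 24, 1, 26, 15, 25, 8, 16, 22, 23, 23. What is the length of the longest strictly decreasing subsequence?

5

Negate each value so 'decreasing' becomes 'increasing', then run patience tails on the negated sequence:
-23 → extends → [-23]
-15 → extends → [-23, -15]
-5 → extends → [-23, -15, -5]
-23 → already a tail → [-23, -15, -5]
-2 → extends → [-23, -15, -5, -2]
-14 → replaces -5 → [-23, -15, -14, -2]
-24 → replaces -23 → [-24, -15, -14, -2]
-1 → extends → [-24, -15, -14, -2, -1]
-26 → replaces -24 → [-26, -15, -14, -2, -1]
-15 → already a tail → [-26, -15, -14, -2, -1]
-25 → replaces -15 → [-26, -25, -14, -2, -1]
-8 → replaces -2 → [-26, -25, -14, -8, -1]
-16 → replaces -14 → [-26, -25, -16, -8, -1]
-22 → replaces -16 → [-26, -25, -22, -8, -1]
-23 → replaces -22 → [-26, -25, -23, -8, -1]
-23 → already a tail → [-26, -25, -23, -8, -1]
Five tails, so the longest strictly decreasing subsequence of the original has length 5.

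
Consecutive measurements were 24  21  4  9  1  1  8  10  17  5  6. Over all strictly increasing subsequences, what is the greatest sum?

Let S[i] be the best sum of a strictly increasing subsequence ending at i:
i:      1  2  3  4  5  6  7  8  9 10 11
a[i]:  24 21  4  9  1  1  8 10 17  5  6
S:     24 21  4 13  1  1 12 23 40  9 15
Maximum is 40 (e.g. 4 + 9 + 10 + 17).

40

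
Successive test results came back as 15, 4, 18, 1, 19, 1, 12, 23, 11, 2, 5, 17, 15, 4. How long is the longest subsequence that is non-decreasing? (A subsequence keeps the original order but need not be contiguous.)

5

Track the smallest tail for each achievable length (allowing ties):
15 → extends → [15]
4 → replaces 15 → [4]
18 → extends → [4, 18]
1 → replaces 4 → [1, 18]
19 → extends → [1, 18, 19]
1 → replaces 18 → [1, 1, 19]
12 → replaces 19 → [1, 1, 12]
23 → extends → [1, 1, 12, 23]
11 → replaces 12 → [1, 1, 11, 23]
2 → replaces 11 → [1, 1, 2, 23]
5 → replaces 23 → [1, 1, 2, 5]
17 → extends → [1, 1, 2, 5, 17]
15 → replaces 17 → [1, 1, 2, 5, 15]
4 → replaces 5 → [1, 1, 2, 4, 15]
Five tails, so the longest non-decreasing subsequence has length 5 (e.g. 1, 1, 2, 5, 17).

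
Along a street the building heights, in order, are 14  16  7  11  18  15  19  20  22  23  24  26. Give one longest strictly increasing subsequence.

Patience tails give the LIS length; then backtrack through the dp parents:
14 → extends → [14]
16 → extends → [14, 16]
7 → replaces 14 → [7, 16]
11 → replaces 16 → [7, 11]
18 → extends → [7, 11, 18]
15 → replaces 18 → [7, 11, 15]
19 → extends → [7, 11, 15, 19]
20 → extends → [7, 11, 15, 19, 20]
22 → extends → [7, 11, 15, 19, 20, 22]
23 → extends → [7, 11, 15, 19, 20, 22, 23]
24 → extends → [7, 11, 15, 19, 20, 22, 23, 24]
26 → extends → [7, 11, 15, 19, 20, 22, 23, 24, 26]
Length 9; one witness is 14, 16, 18, 19, 20, 22, 23, 24, 26.

14, 16, 18, 19, 20, 22, 23, 24, 26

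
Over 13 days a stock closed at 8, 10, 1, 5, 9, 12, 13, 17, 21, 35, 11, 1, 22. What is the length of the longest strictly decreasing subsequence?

3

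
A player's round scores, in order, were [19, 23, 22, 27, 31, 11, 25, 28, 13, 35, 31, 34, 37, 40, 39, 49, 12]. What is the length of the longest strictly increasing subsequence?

9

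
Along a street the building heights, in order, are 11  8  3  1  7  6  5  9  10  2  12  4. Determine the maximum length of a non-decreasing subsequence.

Track the smallest tail for each achievable length (allowing ties):
11 → extends → [11]
8 → replaces 11 → [8]
3 → replaces 8 → [3]
1 → replaces 3 → [1]
7 → extends → [1, 7]
6 → replaces 7 → [1, 6]
5 → replaces 6 → [1, 5]
9 → extends → [1, 5, 9]
10 → extends → [1, 5, 9, 10]
2 → replaces 5 → [1, 2, 9, 10]
12 → extends → [1, 2, 9, 10, 12]
4 → replaces 9 → [1, 2, 4, 10, 12]
Five tails, so the longest non-decreasing subsequence has length 5 (e.g. 3, 7, 9, 10, 12).

5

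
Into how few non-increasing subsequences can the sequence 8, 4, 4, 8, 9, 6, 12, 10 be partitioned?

The minimum number of non-increasing subsequences covering a sequence equals the length of its longest strictly increasing subsequence.
LIS length is 4 (e.g. 4, 8, 9, 12), so 4 piles are needed.

4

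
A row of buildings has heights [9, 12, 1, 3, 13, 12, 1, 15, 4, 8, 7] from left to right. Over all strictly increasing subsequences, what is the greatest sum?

Let S[i] be the best sum of a strictly increasing subsequence ending at i:
i:      1  2  3  4  5  6  7  8  9 10 11
a[i]:   9 12  1  3 13 12  1 15  4  8  7
S:      9 21  1  4 34 21  1 49  8 16 15
Maximum is 49 (e.g. 9 + 12 + 13 + 15).

49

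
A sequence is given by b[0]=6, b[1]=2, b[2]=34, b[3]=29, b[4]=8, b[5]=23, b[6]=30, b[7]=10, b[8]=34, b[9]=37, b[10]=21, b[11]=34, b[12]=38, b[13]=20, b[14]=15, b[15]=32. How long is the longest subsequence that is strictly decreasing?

Negate each value so 'decreasing' becomes 'increasing', then run patience tails on the negated sequence:
-6 → extends → [-6]
-2 → extends → [-6, -2]
-34 → replaces -6 → [-34, -2]
-29 → replaces -2 → [-34, -29]
-8 → extends → [-34, -29, -8]
-23 → replaces -8 → [-34, -29, -23]
-30 → replaces -29 → [-34, -30, -23]
-10 → extends → [-34, -30, -23, -10]
-34 → already a tail → [-34, -30, -23, -10]
-37 → replaces -34 → [-37, -30, -23, -10]
-21 → replaces -10 → [-37, -30, -23, -21]
-34 → replaces -30 → [-37, -34, -23, -21]
-38 → replaces -37 → [-38, -34, -23, -21]
-20 → extends → [-38, -34, -23, -21, -20]
-15 → extends → [-38, -34, -23, -21, -20, -15]
-32 → replaces -23 → [-38, -34, -32, -21, -20, -15]
Six tails, so the longest strictly decreasing subsequence of the original has length 6.

6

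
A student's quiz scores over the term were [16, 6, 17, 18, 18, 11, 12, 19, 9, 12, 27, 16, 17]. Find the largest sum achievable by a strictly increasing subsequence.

Let S[i] be the best sum of a strictly increasing subsequence ending at i:
i:      1  2  3  4  5  6  7  8  9 10 11 12 13
a[i]:  16  6 17 18 18 11 12 19  9 12 27 16 17
S:     16  6 33 51 51 17 29 70 15 29 97 45 62
Maximum is 97 (e.g. 16 + 17 + 18 + 19 + 27).

97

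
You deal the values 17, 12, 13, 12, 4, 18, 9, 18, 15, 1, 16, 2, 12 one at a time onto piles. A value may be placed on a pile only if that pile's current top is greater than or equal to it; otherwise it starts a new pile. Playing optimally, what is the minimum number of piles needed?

Place each on the leftmost legal pile:
17 → new pile 1 (tops now [17])
12 → pile 1 (tops now [12])
13 → new pile 2 (tops now [12, 13])
12 → pile 1 (tops now [12, 13])
4 → pile 1 (tops now [4, 13])
18 → new pile 3 (tops now [4, 13, 18])
9 → pile 2 (tops now [4, 9, 18])
18 → pile 3 (tops now [4, 9, 18])
15 → pile 3 (tops now [4, 9, 15])
1 → pile 1 (tops now [1, 9, 15])
16 → new pile 4 (tops now [1, 9, 15, 16])
2 → pile 2 (tops now [1, 2, 15, 16])
12 → pile 3 (tops now [1, 2, 12, 16])
Four piles.

4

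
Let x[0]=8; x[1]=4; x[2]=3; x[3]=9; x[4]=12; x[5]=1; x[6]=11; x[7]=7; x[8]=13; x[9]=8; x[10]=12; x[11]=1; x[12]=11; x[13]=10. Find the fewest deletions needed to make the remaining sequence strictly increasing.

Fewest deletions = n − (longest strictly increasing subsequence).
Patience tails:
8 → extends → [8]
4 → replaces 8 → [4]
3 → replaces 4 → [3]
9 → extends → [3, 9]
12 → extends → [3, 9, 12]
1 → replaces 3 → [1, 9, 12]
11 → replaces 12 → [1, 9, 11]
7 → replaces 9 → [1, 7, 11]
13 → extends → [1, 7, 11, 13]
8 → replaces 11 → [1, 7, 8, 13]
12 → replaces 13 → [1, 7, 8, 12]
1 → already a tail → [1, 7, 8, 12]
11 → replaces 12 → [1, 7, 8, 11]
10 → replaces 11 → [1, 7, 8, 10]
Longest strictly increasing subsequence has length 4, so deletions = 14 − 4 = 10.

10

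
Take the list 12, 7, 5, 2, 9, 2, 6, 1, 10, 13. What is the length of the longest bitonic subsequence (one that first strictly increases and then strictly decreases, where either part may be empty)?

inc[i] = longest strictly increasing subsequence ending at i; dec[i] = longest strictly decreasing subsequence starting at i:
i:      1  2  3  4  5  6  7  8  9 10
a[i]:  12  7  5  2  9  2  6  1 10 13
inc:    1  1  1  1  2  1  2  1  3  4
dec:    5  4  3  2  3  2  2  1  1  1
Best peak at i=1 (value 12): inc=1, dec=5, length 1+5−1 = 5.

5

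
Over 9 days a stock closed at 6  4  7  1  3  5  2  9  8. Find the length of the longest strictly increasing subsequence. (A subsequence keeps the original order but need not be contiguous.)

4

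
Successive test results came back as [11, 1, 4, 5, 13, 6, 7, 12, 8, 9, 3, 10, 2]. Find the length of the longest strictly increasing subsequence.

8

Track the smallest tail for each achievable length (strict):
11 → extends → [11]
1 → replaces 11 → [1]
4 → extends → [1, 4]
5 → extends → [1, 4, 5]
13 → extends → [1, 4, 5, 13]
6 → replaces 13 → [1, 4, 5, 6]
7 → extends → [1, 4, 5, 6, 7]
12 → extends → [1, 4, 5, 6, 7, 12]
8 → replaces 12 → [1, 4, 5, 6, 7, 8]
9 → extends → [1, 4, 5, 6, 7, 8, 9]
3 → replaces 4 → [1, 3, 5, 6, 7, 8, 9]
10 → extends → [1, 3, 5, 6, 7, 8, 9, 10]
2 → replaces 3 → [1, 2, 5, 6, 7, 8, 9, 10]
Eight tails, so the longest strictly increasing subsequence has length 8 (e.g. 1, 4, 5, 6, 7, 8, 9, 10).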